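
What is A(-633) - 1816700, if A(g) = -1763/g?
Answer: -1149969337/633 ≈ -1.8167e+6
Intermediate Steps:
A(-633) - 1816700 = -1763/(-633) - 1816700 = -1763*(-1/633) - 1816700 = 1763/633 - 1816700 = -1149969337/633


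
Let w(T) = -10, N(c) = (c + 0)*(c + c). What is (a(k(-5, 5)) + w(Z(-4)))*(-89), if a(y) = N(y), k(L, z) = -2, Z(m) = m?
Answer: 178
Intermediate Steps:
N(c) = 2*c**2 (N(c) = c*(2*c) = 2*c**2)
a(y) = 2*y**2
(a(k(-5, 5)) + w(Z(-4)))*(-89) = (2*(-2)**2 - 10)*(-89) = (2*4 - 10)*(-89) = (8 - 10)*(-89) = -2*(-89) = 178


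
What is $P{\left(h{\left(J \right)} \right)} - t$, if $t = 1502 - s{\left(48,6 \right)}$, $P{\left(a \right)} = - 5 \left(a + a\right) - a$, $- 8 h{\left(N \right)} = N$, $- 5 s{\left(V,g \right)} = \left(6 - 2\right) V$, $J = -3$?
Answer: $- \frac{61781}{40} \approx -1544.5$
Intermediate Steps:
$s{\left(V,g \right)} = - \frac{4 V}{5}$ ($s{\left(V,g \right)} = - \frac{\left(6 - 2\right) V}{5} = - \frac{4 V}{5}$)
$h{\left(N \right)} = - \frac{N}{8}$
$P{\left(a \right)} = - 11 a$ ($P{\left(a \right)} = - 5 \cdot 2 a - a = - 10 a - a = - 11 a$)
$t = \frac{7702}{5}$ ($t = 1502 - \left(- \frac{4}{5}\right) 48 = 1502 - - \frac{192}{5} = 1502 + \frac{192}{5} = \frac{7702}{5} \approx 1540.4$)
$P{\left(h{\left(J \right)} \right)} - t = - 11 \left(\left(- \frac{1}{8}\right) \left(-3\right)\right) - \frac{7702}{5} = \left(-11\right) \frac{3}{8} - \frac{7702}{5} = - \frac{33}{8} - \frac{7702}{5} = - \frac{61781}{40}$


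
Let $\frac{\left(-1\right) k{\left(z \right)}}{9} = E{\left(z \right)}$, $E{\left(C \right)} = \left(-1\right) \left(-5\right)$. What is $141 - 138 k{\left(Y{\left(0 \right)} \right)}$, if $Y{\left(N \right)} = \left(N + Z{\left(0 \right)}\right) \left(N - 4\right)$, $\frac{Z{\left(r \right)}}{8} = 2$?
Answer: $6351$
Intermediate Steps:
$Z{\left(r \right)} = 16$ ($Z{\left(r \right)} = 8 \cdot 2 = 16$)
$E{\left(C \right)} = 5$
$Y{\left(N \right)} = \left(-4 + N\right) \left(16 + N\right)$ ($Y{\left(N \right)} = \left(N + 16\right) \left(N - 4\right) = \left(16 + N\right) \left(-4 + N\right) = \left(-4 + N\right) \left(16 + N\right)$)
$k{\left(z \right)} = -45$ ($k{\left(z \right)} = \left(-9\right) 5 = -45$)
$141 - 138 k{\left(Y{\left(0 \right)} \right)} = 141 - -6210 = 141 + 6210 = 6351$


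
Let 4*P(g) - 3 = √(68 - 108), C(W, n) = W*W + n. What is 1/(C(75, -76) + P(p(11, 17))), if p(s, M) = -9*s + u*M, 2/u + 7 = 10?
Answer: 88796/492795641 - 8*I*√10/492795641 ≈ 0.00018019 - 5.1336e-8*I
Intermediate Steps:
u = ⅔ (u = 2/(-7 + 10) = 2/3 = 2*(⅓) = ⅔ ≈ 0.66667)
p(s, M) = -9*s + 2*M/3
C(W, n) = n + W² (C(W, n) = W² + n = n + W²)
P(g) = ¾ + I*√10/2 (P(g) = ¾ + √(68 - 108)/4 = ¾ + √(-40)/4 = ¾ + (2*I*√10)/4 = ¾ + I*√10/2)
1/(C(75, -76) + P(p(11, 17))) = 1/((-76 + 75²) + (¾ + I*√10/2)) = 1/((-76 + 5625) + (¾ + I*√10/2)) = 1/(5549 + (¾ + I*√10/2)) = 1/(22199/4 + I*√10/2)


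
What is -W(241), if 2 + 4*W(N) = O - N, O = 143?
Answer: 25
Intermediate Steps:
W(N) = 141/4 - N/4 (W(N) = -½ + (143 - N)/4 = -½ + (143/4 - N/4) = 141/4 - N/4)
-W(241) = -(141/4 - ¼*241) = -(141/4 - 241/4) = -1*(-25) = 25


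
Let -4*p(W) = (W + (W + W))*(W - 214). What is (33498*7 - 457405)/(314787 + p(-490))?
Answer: -222919/56067 ≈ -3.9759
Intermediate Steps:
p(W) = -3*W*(-214 + W)/4 (p(W) = -(W + (W + W))*(W - 214)/4 = -(W + 2*W)*(-214 + W)/4 = -3*W*(-214 + W)/4)
(33498*7 - 457405)/(314787 + p(-490)) = (33498*7 - 457405)/(314787 + (¾)*(-490)*(214 - 1*(-490))) = (234486 - 457405)/(314787 + (¾)*(-490)*(214 + 490)) = -222919/(314787 + (¾)*(-490)*704) = -222919/(314787 - 258720) = -222919/56067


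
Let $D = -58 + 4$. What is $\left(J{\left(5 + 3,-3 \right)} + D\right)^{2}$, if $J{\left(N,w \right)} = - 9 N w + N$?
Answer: $28900$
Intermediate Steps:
$D = -54$
$J{\left(N,w \right)} = N - 9 N w$ ($J{\left(N,w \right)} = - 9 N w + N = N - 9 N w$)
$\left(J{\left(5 + 3,-3 \right)} + D\right)^{2} = \left(\left(5 + 3\right) \left(1 - -27\right) - 54\right)^{2} = \left(8 \left(1 + 27\right) - 54\right)^{2} = \left(8 \cdot 28 - 54\right)^{2} = \left(224 - 54\right)^{2} = 170^{2} = 28900$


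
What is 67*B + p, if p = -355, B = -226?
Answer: -15497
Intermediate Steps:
67*B + p = 67*(-226) - 355 = -15142 - 355 = -15497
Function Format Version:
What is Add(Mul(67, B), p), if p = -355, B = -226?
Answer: -15497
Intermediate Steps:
Add(Mul(67, B), p) = Add(Mul(67, -226), -355) = Add(-15142, -355) = -15497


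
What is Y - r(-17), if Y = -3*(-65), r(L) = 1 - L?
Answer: 177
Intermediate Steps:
Y = 195
Y - r(-17) = 195 - (1 - 1*(-17)) = 195 - (1 + 17) = 195 - 1*18 = 195 - 18 = 177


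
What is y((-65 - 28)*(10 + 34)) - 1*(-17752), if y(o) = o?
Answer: 13660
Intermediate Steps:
y((-65 - 28)*(10 + 34)) - 1*(-17752) = (-65 - 28)*(10 + 34) - 1*(-17752) = -93*44 + 17752 = -4092 + 17752 = 13660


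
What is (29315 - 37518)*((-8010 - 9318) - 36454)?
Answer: 441173746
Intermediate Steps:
(29315 - 37518)*((-8010 - 9318) - 36454) = -8203*(-17328 - 36454) = -8203*(-53782) = 441173746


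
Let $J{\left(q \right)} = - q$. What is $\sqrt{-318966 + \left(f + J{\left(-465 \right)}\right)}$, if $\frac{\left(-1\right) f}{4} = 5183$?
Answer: $31 i \sqrt{353} \approx 582.44 i$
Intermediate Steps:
$f = -20732$ ($f = \left(-4\right) 5183 = -20732$)
$\sqrt{-318966 + \left(f + J{\left(-465 \right)}\right)} = \sqrt{-318966 - 20267} = \sqrt{-339233} = 31 i \sqrt{353}$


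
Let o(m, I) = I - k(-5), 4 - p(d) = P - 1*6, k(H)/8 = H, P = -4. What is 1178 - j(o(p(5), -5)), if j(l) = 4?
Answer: 1174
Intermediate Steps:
k(H) = 8*H
p(d) = 14 (p(d) = 4 - (-4 - 1*6) = 4 - (-4 - 6) = 4 - 1*(-10) = 4 + 10 = 14)
o(m, I) = 40 + I (o(m, I) = I - 8*(-5) = I - 1*(-40) = I + 40 = 40 + I)
1178 - j(o(p(5), -5)) = 1178 - 1*4 = 1178 - 4 = 1174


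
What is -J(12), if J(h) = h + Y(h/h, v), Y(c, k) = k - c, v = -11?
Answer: 0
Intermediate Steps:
J(h) = -12 + h (J(h) = h + (-11 - h/h) = h + (-11 - 1*1) = h + (-11 - 1) = h - 12 = -12 + h)
-J(12) = -(-12 + 12) = -1*0 = 0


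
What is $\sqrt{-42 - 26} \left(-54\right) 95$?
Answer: $- 10260 i \sqrt{17} \approx - 42303.0 i$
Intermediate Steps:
$\sqrt{-42 - 26} \left(-54\right) 95 = \sqrt{-68} \left(-54\right) 95 = 2 i \sqrt{17} \left(-54\right) 95 = - 108 i \sqrt{17} \cdot 95 = - 10260 i \sqrt{17}$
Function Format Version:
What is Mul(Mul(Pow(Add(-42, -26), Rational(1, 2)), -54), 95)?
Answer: Mul(-10260, I, Pow(17, Rational(1, 2))) ≈ Mul(-42303., I)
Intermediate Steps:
Mul(Mul(Pow(Add(-42, -26), Rational(1, 2)), -54), 95) = Mul(Mul(Pow(-68, Rational(1, 2)), -54), 95) = Mul(Mul(Mul(2, I, Pow(17, Rational(1, 2))), -54), 95) = Mul(Mul(-108, I, Pow(17, Rational(1, 2))), 95) = Mul(-10260, I, Pow(17, Rational(1, 2)))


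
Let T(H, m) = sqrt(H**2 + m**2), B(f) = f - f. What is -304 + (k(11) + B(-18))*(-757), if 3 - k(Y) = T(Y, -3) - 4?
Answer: -5603 + 757*sqrt(130) ≈ 3028.1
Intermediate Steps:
B(f) = 0
k(Y) = 7 - sqrt(9 + Y**2) (k(Y) = 3 - (sqrt(Y**2 + (-3)**2) - 4) = 3 - (sqrt(Y**2 + 9) - 4) = 3 - (sqrt(9 + Y**2) - 4) = 3 - (-4 + sqrt(9 + Y**2)) = 3 + (4 - sqrt(9 + Y**2)) = 7 - sqrt(9 + Y**2))
-304 + (k(11) + B(-18))*(-757) = -304 + ((7 - sqrt(9 + 11**2)) + 0)*(-757) = -304 + ((7 - sqrt(9 + 121)) + 0)*(-757) = -304 + ((7 - sqrt(130)) + 0)*(-757) = -304 + (7 - sqrt(130))*(-757) = -304 + (-5299 + 757*sqrt(130)) = -5603 + 757*sqrt(130)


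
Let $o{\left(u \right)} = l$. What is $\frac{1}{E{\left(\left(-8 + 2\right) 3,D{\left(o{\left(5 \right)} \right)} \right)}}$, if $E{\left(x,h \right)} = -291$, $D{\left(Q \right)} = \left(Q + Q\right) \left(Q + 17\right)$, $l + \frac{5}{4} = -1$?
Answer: $- \frac{1}{291} \approx -0.0034364$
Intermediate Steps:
$l = - \frac{9}{4}$ ($l = - \frac{5}{4} - 1 = - \frac{9}{4} \approx -2.25$)
$o{\left(u \right)} = - \frac{9}{4}$
$D{\left(Q \right)} = 2 Q \left(17 + Q\right)$
$\frac{1}{E{\left(\left(-8 + 2\right) 3,D{\left(o{\left(5 \right)} \right)} \right)}} = \frac{1}{-291} = - \frac{1}{291}$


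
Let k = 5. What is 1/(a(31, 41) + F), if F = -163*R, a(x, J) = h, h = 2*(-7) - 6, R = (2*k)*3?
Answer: -1/4910 ≈ -0.00020367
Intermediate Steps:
R = 30 (R = (2*5)*3 = 10*3 = 30)
h = -20 (h = -14 - 6 = -20)
a(x, J) = -20
F = -4890 (F = -163*30 = -4890)
1/(a(31, 41) + F) = 1/(-20 - 4890) = 1/(-4910) = -1/4910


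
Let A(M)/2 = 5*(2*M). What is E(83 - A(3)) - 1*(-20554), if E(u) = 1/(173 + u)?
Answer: 4028585/196 ≈ 20554.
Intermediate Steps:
A(M) = 20*M (A(M) = 2*(5*(2*M)) = 2*(10*M) = 20*M)
E(83 - A(3)) - 1*(-20554) = 1/(173 + (83 - 20*3)) - 1*(-20554) = 1/(173 + (83 - 1*60)) + 20554 = 1/(173 + (83 - 60)) + 20554 = 1/(173 + 23) + 20554 = 1/196 + 20554 = 4028585/196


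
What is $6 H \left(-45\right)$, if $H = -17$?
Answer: $4590$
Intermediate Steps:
$6 H \left(-45\right) = 6 \left(-17\right) \left(-45\right) = \left(-102\right) \left(-45\right) = 4590$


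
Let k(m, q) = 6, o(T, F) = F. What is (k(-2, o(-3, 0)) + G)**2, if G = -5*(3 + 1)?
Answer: 196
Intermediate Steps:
G = -20 (G = -5*4 = -20)
(k(-2, o(-3, 0)) + G)**2 = (6 - 20)**2 = (-14)**2 = 196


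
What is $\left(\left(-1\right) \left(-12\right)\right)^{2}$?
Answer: $144$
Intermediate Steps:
$\left(\left(-1\right) \left(-12\right)\right)^{2} = 12^{2} = 144$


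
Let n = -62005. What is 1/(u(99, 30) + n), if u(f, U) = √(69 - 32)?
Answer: -62005/3844619988 - √37/3844619988 ≈ -1.6129e-5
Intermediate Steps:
u(f, U) = √37
1/(u(99, 30) + n) = 1/(√37 - 62005) = 1/(-62005 + √37)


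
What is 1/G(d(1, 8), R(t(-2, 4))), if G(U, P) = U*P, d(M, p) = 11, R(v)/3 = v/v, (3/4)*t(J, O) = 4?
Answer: 1/33 ≈ 0.030303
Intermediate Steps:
t(J, O) = 16/3 (t(J, O) = (4/3)*4 = 16/3)
R(v) = 3 (R(v) = 3*(v/v) = 3*1 = 3)
G(U, P) = P*U
1/G(d(1, 8), R(t(-2, 4))) = 1/(3*11) = 1/33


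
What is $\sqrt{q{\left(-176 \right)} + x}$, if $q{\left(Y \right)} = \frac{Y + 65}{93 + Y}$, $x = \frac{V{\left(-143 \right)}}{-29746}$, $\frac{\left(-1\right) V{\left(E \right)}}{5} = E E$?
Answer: $\frac{\sqrt{29103953501438}}{2468918} \approx 2.1851$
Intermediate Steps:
$V{\left(E \right)} = - 5 E^{2}$ ($V{\left(E \right)} = - 5 E E = - 5 E^{2}$)
$x = \frac{102245}{29746}$ ($x = \frac{\left(-5\right) \left(-143\right)^{2}}{-29746} = \left(-5\right) 20449 \left(- \frac{1}{29746}\right) = \left(-102245\right) \left(- \frac{1}{29746}\right) = \frac{102245}{29746} \approx 3.4373$)
$q{\left(Y \right)} = \frac{65 + Y}{93 + Y}$
$\sqrt{q{\left(-176 \right)} + x} = \sqrt{\frac{65 - 176}{93 - 176} + \frac{102245}{29746}} = \sqrt{\frac{1}{-83} \left(-111\right) + \frac{102245}{29746}} = \sqrt{\left(- \frac{1}{83}\right) \left(-111\right) + \frac{102245}{29746}} = \sqrt{\frac{111}{83} + \frac{102245}{29746}} = \sqrt{\frac{11788141}{2468918}} = \frac{\sqrt{29103953501438}}{2468918}$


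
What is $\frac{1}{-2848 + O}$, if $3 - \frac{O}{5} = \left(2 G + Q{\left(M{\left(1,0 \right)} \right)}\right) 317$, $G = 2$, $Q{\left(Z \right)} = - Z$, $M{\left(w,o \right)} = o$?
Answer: $- \frac{1}{9173} \approx -0.00010902$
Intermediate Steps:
$O = -6325$ ($O = 15 - 5 \left(2 \cdot 2 - 0\right) 317 = 15 - 5 \left(4 + 0\right) 317 = 15 - 5 \cdot 4 \cdot 317 = 15 - 6340 = -6325$)
$\frac{1}{-2848 + O} = \frac{1}{-2848 - 6325} = \frac{1}{-9173} = - \frac{1}{9173}$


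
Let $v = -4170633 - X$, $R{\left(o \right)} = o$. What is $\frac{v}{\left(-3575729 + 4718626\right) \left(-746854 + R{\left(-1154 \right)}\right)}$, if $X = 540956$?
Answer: $\frac{4711589}{854896099176} \approx 5.5113 \cdot 10^{-6}$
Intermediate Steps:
$v = -4711589$ ($v = -4170633 - 540956 = -4711589$)
$\frac{v}{\left(-3575729 + 4718626\right) \left(-746854 + R{\left(-1154 \right)}\right)} = - \frac{4711589}{\left(-3575729 + 4718626\right) \left(-746854 - 1154\right)} = - \frac{4711589}{1142897 \left(-748008\right)} = - \frac{4711589}{-854896099176} = \left(-4711589\right) \left(- \frac{1}{854896099176}\right) = \frac{4711589}{854896099176}$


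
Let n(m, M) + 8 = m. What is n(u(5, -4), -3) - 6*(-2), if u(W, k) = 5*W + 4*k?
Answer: 13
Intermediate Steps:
u(W, k) = 4*k + 5*W
n(m, M) = -8 + m
n(u(5, -4), -3) - 6*(-2) = (-8 + (4*(-4) + 5*5)) - 6*(-2) = (-8 + (-16 + 25)) + 12 = (-8 + 9) + 12 = 1 + 12 = 13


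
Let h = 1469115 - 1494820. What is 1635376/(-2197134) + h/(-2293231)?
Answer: -1846908805193/2519267899977 ≈ -0.73311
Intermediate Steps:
h = -25705
1635376/(-2197134) + h/(-2293231) = 1635376/(-2197134) - 25705/(-2293231) = 1635376*(-1/2197134) - 25705*(-1/2293231) = -817688/1098567 + 25705/2293231 = -1846908805193/2519267899977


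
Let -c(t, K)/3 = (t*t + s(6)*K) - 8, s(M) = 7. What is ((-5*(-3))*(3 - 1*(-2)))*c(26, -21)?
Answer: -117225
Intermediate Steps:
c(t, K) = 24 - 21*K - 3*t**2 (c(t, K) = -3*((t*t + 7*K) - 8) = -3*((t**2 + 7*K) - 8) = -3*(-8 + t**2 + 7*K) = 24 - 21*K - 3*t**2)
((-5*(-3))*(3 - 1*(-2)))*c(26, -21) = ((-5*(-3))*(3 - 1*(-2)))*(24 - 21*(-21) - 3*26**2) = (15*(3 + 2))*(24 + 441 - 3*676) = (15*5)*(24 + 441 - 2028) = 75*(-1563) = -117225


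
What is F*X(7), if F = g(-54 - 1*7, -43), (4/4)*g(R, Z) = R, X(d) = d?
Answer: -427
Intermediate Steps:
g(R, Z) = R
F = -61 (F = -54 - 1*7 = -54 - 7 = -61)
F*X(7) = -61*7 = -427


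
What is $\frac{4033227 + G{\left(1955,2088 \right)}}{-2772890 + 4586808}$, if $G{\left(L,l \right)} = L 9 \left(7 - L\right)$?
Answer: $- \frac{30241833}{1813918} \approx -16.672$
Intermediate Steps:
$G{\left(L,l \right)} = 9 L \left(7 - L\right)$
$\frac{4033227 + G{\left(1955,2088 \right)}}{-2772890 + 4586808} = \frac{4033227 + 9 \cdot 1955 \left(7 - 1955\right)}{-2772890 + 4586808} = \frac{4033227 + 9 \cdot 1955 \left(7 - 1955\right)}{1813918} = \left(4033227 + 9 \cdot 1955 \left(-1948\right)\right) \frac{1}{1813918} = \left(4033227 - 34275060\right) \frac{1}{1813918} = \left(-30241833\right) \frac{1}{1813918} = - \frac{30241833}{1813918}$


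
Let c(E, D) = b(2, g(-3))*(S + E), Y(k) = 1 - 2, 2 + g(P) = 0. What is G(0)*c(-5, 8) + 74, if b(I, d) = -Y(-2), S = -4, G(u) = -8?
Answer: 146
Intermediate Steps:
g(P) = -2 (g(P) = -2 + 0 = -2)
Y(k) = -1
b(I, d) = 1 (b(I, d) = -1*(-1) = 1)
c(E, D) = -4 + E (c(E, D) = 1*(-4 + E) = -4 + E)
G(0)*c(-5, 8) + 74 = -8*(-4 - 5) + 74 = -8*(-9) + 74 = 72 + 74 = 146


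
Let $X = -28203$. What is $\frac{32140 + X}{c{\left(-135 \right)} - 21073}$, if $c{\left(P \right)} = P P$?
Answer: $- \frac{3937}{2848} \approx -1.3824$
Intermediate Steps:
$c{\left(P \right)} = P^{2}$
$\frac{32140 + X}{c{\left(-135 \right)} - 21073} = \frac{32140 - 28203}{\left(-135\right)^{2} - 21073} = \frac{3937}{18225 - 21073} = \frac{3937}{-2848} = 3937 \left(- \frac{1}{2848}\right) = - \frac{3937}{2848}$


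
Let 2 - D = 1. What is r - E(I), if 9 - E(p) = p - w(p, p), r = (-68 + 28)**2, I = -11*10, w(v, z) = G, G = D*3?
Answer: 1478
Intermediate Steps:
D = 1 (D = 2 - 1*1 = 2 - 1 = 1)
G = 3 (G = 1*3 = 3)
w(v, z) = 3
I = -110
r = 1600 (r = (-40)**2 = 1600)
E(p) = 12 - p (E(p) = 9 - (p - 1*3) = 9 - (p - 3) = 9 - (-3 + p) = 9 + (3 - p) = 12 - p)
r - E(I) = 1600 - (12 - 1*(-110)) = 1600 - (12 + 110) = 1600 - 1*122 = 1600 - 122 = 1478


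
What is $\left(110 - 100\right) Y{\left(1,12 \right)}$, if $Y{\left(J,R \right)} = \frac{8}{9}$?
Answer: $\frac{80}{9} \approx 8.8889$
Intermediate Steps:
$Y{\left(J,R \right)} = \frac{8}{9}$ ($Y{\left(J,R \right)} = 8 \cdot \frac{1}{9} = \frac{8}{9}$)
$\left(110 - 100\right) Y{\left(1,12 \right)} = \left(110 - 100\right) \frac{8}{9} = 10 \cdot \frac{8}{9} = \frac{80}{9}$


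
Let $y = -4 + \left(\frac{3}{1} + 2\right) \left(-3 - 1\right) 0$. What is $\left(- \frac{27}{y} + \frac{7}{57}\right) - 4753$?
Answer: $- \frac{1082117}{228} \approx -4746.1$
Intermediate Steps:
$y = -4$ ($y = -4 + \left(3 \cdot 1 + 2\right) \left(-3 - 1\right) 0 = -4 + \left(3 + 2\right) \left(-4\right) 0 = -4 + 5 \left(-4\right) 0 = -4 - 0 = -4 + 0 = -4$)
$\left(- \frac{27}{y} + \frac{7}{57}\right) - 4753 = \left(- \frac{27}{-4} + \frac{7}{57}\right) - 4753 = \left(\left(-27\right) \left(- \frac{1}{4}\right) + 7 \cdot \frac{1}{57}\right) - 4753 = \left(\frac{27}{4} + \frac{7}{57}\right) - 4753 = \frac{1567}{228} - 4753 = - \frac{1082117}{228}$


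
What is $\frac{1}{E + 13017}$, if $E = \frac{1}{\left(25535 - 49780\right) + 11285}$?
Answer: $\frac{12960}{168700319} \approx 7.6823 \cdot 10^{-5}$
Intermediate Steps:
$E = - \frac{1}{12960}$ ($E = \frac{1}{-24245 + 11285} = \frac{1}{-12960} = - \frac{1}{12960} \approx -7.7161 \cdot 10^{-5}$)
$\frac{1}{E + 13017} = \frac{1}{- \frac{1}{12960} + 13017} = \frac{1}{\frac{168700319}{12960}} = \frac{12960}{168700319}$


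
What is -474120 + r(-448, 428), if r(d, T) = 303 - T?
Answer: -474245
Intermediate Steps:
-474120 + r(-448, 428) = -474120 + (303 - 1*428) = -474120 + (303 - 428) = -474120 - 125 = -474245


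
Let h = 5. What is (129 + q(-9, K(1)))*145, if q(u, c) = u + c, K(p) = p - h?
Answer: 16820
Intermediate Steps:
K(p) = -5 + p (K(p) = p - 1*5 = p - 5 = -5 + p)
q(u, c) = c + u
(129 + q(-9, K(1)))*145 = (129 + ((-5 + 1) - 9))*145 = (129 + (-4 - 9))*145 = (129 - 13)*145 = 116*145 = 16820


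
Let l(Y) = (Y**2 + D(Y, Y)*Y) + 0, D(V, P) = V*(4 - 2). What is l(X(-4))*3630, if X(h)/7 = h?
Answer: 8537760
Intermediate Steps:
D(V, P) = 2*V (D(V, P) = V*2 = 2*V)
X(h) = 7*h
l(Y) = 3*Y**2 (l(Y) = (Y**2 + (2*Y)*Y) + 0 = (Y**2 + 2*Y**2) + 0 = 3*Y**2 + 0 = 3*Y**2)
l(X(-4))*3630 = (3*(7*(-4))**2)*3630 = (3*(-28)**2)*3630 = (3*784)*3630 = 2352*3630 = 8537760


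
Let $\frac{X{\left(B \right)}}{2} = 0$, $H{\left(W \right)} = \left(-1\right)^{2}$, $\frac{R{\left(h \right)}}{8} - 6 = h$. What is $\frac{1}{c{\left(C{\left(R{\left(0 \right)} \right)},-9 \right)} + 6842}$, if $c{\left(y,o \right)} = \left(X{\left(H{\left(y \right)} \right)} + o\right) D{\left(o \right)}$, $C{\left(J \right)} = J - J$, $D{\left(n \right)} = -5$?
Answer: $\frac{1}{6887} \approx 0.0001452$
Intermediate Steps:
$R{\left(h \right)} = 48 + 8 h$
$H{\left(W \right)} = 1$
$X{\left(B \right)} = 0$ ($X{\left(B \right)} = 2 \cdot 0 = 0$)
$C{\left(J \right)} = 0$
$c{\left(y,o \right)} = - 5 o$ ($c{\left(y,o \right)} = \left(0 + o\right) \left(-5\right) = o \left(-5\right) = - 5 o$)
$\frac{1}{c{\left(C{\left(R{\left(0 \right)} \right)},-9 \right)} + 6842} = \frac{1}{\left(-5\right) \left(-9\right) + 6842} = \frac{1}{45 + 6842} = \frac{1}{6887}$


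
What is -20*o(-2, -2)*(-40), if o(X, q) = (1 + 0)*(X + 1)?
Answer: -800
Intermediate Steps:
o(X, q) = 1 + X (o(X, q) = 1*(1 + X) = 1 + X)
-20*o(-2, -2)*(-40) = -20*(1 - 2)*(-40) = -20*(-1)*(-40) = 20*(-40) = -800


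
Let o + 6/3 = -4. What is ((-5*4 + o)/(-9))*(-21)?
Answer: -182/3 ≈ -60.667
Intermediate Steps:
o = -6 (o = -2 - 4 = -6)
((-5*4 + o)/(-9))*(-21) = ((-5*4 - 6)/(-9))*(-21) = -(-20 - 6)/9*(-21) = -1/9*(-26)*(-21) = (26/9)*(-21) = -182/3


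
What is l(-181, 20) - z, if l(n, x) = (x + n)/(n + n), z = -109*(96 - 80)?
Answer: 631489/362 ≈ 1744.4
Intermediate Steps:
z = -1744 (z = -109*16 = -1744)
l(n, x) = (n + x)/(2*n) (l(n, x) = (n + x)/((2*n)) = (n + x)*(1/(2*n)) = (n + x)/(2*n))
l(-181, 20) - z = (½)*(-181 + 20)/(-181) - 1*(-1744) = (½)*(-1/181)*(-161) + 1744 = 161/362 + 1744 = 631489/362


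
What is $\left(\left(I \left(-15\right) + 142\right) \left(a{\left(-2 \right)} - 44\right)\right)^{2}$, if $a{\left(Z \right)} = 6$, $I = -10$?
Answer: $123121216$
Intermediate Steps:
$\left(\left(I \left(-15\right) + 142\right) \left(a{\left(-2 \right)} - 44\right)\right)^{2} = \left(\left(\left(-10\right) \left(-15\right) + 142\right) \left(6 - 44\right)\right)^{2} = \left(\left(150 + 142\right) \left(-38\right)\right)^{2} = \left(292 \left(-38\right)\right)^{2} = \left(-11096\right)^{2} = 123121216$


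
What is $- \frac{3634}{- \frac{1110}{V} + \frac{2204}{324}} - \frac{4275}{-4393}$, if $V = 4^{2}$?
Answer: $\frac{10518115401}{178122971} \approx 59.05$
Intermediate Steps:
$V = 16$
$- \frac{3634}{- \frac{1110}{V} + \frac{2204}{324}} - \frac{4275}{-4393} = - \frac{3634}{- \frac{1110}{16} + \frac{2204}{324}} - \frac{4275}{-4393} = - \frac{3634}{\left(-1110\right) \frac{1}{16} + 2204 \cdot \frac{1}{324}} - - \frac{4275}{4393} = - \frac{3634}{- \frac{555}{8} + \frac{551}{81}} + \frac{4275}{4393} = - \frac{3634}{- \frac{40547}{648}} + \frac{4275}{4393} = \left(-3634\right) \left(- \frac{648}{40547}\right) + \frac{4275}{4393} = \frac{2354832}{40547} + \frac{4275}{4393} = \frac{10518115401}{178122971}$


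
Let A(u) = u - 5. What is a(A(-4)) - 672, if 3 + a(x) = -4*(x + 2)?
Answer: -647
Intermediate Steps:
A(u) = -5 + u
a(x) = -11 - 4*x (a(x) = -3 - 4*(x + 2) = -3 - 4*(2 + x) = -3 + (-8 - 4*x) = -11 - 4*x)
a(A(-4)) - 672 = (-11 - 4*(-5 - 4)) - 672 = (-11 - 4*(-9)) - 672 = (-11 + 36) - 672 = 25 - 672 = -647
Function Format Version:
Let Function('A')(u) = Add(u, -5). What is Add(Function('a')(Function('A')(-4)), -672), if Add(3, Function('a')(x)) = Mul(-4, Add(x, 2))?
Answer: -647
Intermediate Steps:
Function('A')(u) = Add(-5, u)
Function('a')(x) = Add(-11, Mul(-4, x)) (Function('a')(x) = Add(-3, Mul(-4, Add(x, 2))) = Add(-3, Mul(-4, Add(2, x))) = Add(-3, Add(-8, Mul(-4, x))) = Add(-11, Mul(-4, x)))
Add(Function('a')(Function('A')(-4)), -672) = Add(Add(-11, Mul(-4, Add(-5, -4))), -672) = Add(Add(-11, Mul(-4, -9)), -672) = Add(Add(-11, 36), -672) = Add(25, -672) = -647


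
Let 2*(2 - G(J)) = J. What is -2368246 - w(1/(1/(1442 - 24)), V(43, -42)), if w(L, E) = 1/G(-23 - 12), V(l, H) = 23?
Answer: -92361596/39 ≈ -2.3682e+6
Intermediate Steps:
G(J) = 2 - J/2
w(L, E) = 2/39 (w(L, E) = 1/(2 - (-23 - 12)/2) = 1/(2 - 1/2*(-35)) = 1/(2 + 35/2) = 1/(39/2) = 2/39)
-2368246 - w(1/(1/(1442 - 24)), V(43, -42)) = -2368246 - 1*2/39 = -2368246 - 2/39 = -92361596/39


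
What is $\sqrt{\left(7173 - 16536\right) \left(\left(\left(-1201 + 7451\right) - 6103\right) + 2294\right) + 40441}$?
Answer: $i \sqrt{22814642} \approx 4776.5 i$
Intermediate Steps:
$\sqrt{\left(7173 - 16536\right) \left(\left(\left(-1201 + 7451\right) - 6103\right) + 2294\right) + 40441} = \sqrt{- 9363 \left(\left(6250 - 6103\right) + 2294\right) + 40441} = \sqrt{- 9363 \left(147 + 2294\right) + 40441} = \sqrt{\left(-9363\right) 2441 + 40441} = \sqrt{-22855083 + 40441} = \sqrt{-22814642} = i \sqrt{22814642}$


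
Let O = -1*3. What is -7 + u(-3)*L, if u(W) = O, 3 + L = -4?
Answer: 14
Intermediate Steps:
L = -7 (L = -3 - 4 = -7)
O = -3
u(W) = -3
-7 + u(-3)*L = -7 - 3*(-7) = -7 + 21 = 14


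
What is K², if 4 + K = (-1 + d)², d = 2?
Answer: 9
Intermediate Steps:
K = -3 (K = -4 + (-1 + 2)² = -4 + 1² = -4 + 1 = -3)
K² = (-3)² = 9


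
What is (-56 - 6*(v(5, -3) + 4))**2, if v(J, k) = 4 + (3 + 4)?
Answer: 21316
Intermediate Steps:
v(J, k) = 11 (v(J, k) = 4 + 7 = 11)
(-56 - 6*(v(5, -3) + 4))**2 = (-56 - 6*(11 + 4))**2 = (-56 - 6*15)**2 = (-56 - 90)**2 = (-146)**2 = 21316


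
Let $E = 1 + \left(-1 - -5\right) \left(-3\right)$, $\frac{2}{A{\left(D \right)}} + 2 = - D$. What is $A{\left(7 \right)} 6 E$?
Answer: $\frac{44}{3} \approx 14.667$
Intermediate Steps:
$A{\left(D \right)} = \frac{2}{-2 - D}$
$E = -11$ ($E = 1 + \left(-1 + 5\right) \left(-3\right) = 1 + 4 \left(-3\right) = 1 - 12 = -11$)
$A{\left(7 \right)} 6 E = - \frac{2}{2 + 7} \cdot 6 \left(-11\right) = - \frac{2}{9} \cdot 6 \left(-11\right) = \left(-2\right) \frac{1}{9} \cdot 6 \left(-11\right) = \left(- \frac{2}{9}\right) 6 \left(-11\right) = \left(- \frac{4}{3}\right) \left(-11\right) = \frac{44}{3}$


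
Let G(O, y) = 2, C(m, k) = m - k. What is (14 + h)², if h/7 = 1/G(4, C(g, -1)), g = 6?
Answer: 1225/4 ≈ 306.25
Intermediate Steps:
h = 7/2 ≈ 3.5000
(14 + h)² = (14 + 7/2)² = (35/2)² = 1225/4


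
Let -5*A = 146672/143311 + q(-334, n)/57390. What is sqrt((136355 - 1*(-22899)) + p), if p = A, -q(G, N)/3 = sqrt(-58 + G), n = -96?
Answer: sqrt(299239412064150678393910 + 275024930076911*I*sqrt(2))/1370769715 ≈ 399.07 + 2.5935e-7*I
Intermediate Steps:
q(G, N) = -3*sqrt(-58 + G)
A = -146672/716555 + 7*I*sqrt(2)/47825 (A = -(146672/143311 - 3*sqrt(-58 - 334)/57390)/5 = -(146672*(1/143311) - 42*I*sqrt(2)*(1/57390))/5 = -(146672/143311 - 42*I*sqrt(2)*(1/57390))/5 = -(146672/143311 - 7*I*sqrt(2)/9565)/5 = -146672/716555 + 7*I*sqrt(2)/47825 ≈ -0.20469 + 0.00020699*I)
p = -146672/716555 + 7*I*sqrt(2)/47825 ≈ -0.20469 + 0.00020699*I
sqrt((136355 - 1*(-22899)) + p) = sqrt((136355 - 1*(-22899)) + (-146672/716555 + 7*I*sqrt(2)/47825)) = sqrt((136355 + 22899) + (-146672/716555 + 7*I*sqrt(2)/47825)) = sqrt(159254 + (-146672/716555 + 7*I*sqrt(2)/47825)) = sqrt(114114103298/716555 + 7*I*sqrt(2)/47825)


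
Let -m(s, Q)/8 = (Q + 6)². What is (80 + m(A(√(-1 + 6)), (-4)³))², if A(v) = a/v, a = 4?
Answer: 719956224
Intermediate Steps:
A(v) = 4/v
m(s, Q) = -8*(6 + Q)² (m(s, Q) = -8*(Q + 6)² = -8*(6 + Q)²)
(80 + m(A(√(-1 + 6)), (-4)³))² = (80 - 8*(6 + (-4)³)²)² = (80 - 8*(6 - 64)²)² = (80 - 8*(-58)²)² = (80 - 8*3364)² = (80 - 26912)² = (-26832)² = 719956224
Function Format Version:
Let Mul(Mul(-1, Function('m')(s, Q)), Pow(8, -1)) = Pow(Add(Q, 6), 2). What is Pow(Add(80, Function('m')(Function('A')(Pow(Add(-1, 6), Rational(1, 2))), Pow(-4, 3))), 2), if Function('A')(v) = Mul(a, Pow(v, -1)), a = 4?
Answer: 719956224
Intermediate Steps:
Function('A')(v) = Mul(4, Pow(v, -1))
Function('m')(s, Q) = Mul(-8, Pow(Add(6, Q), 2)) (Function('m')(s, Q) = Mul(-8, Pow(Add(Q, 6), 2)) = Mul(-8, Pow(Add(6, Q), 2)))
Pow(Add(80, Function('m')(Function('A')(Pow(Add(-1, 6), Rational(1, 2))), Pow(-4, 3))), 2) = Pow(Add(80, Mul(-8, Pow(Add(6, Pow(-4, 3)), 2))), 2) = Pow(Add(80, Mul(-8, Pow(Add(6, -64), 2))), 2) = Pow(Add(80, Mul(-8, Pow(-58, 2))), 2) = Pow(Add(80, Mul(-8, 3364)), 2) = Pow(Add(80, -26912), 2) = Pow(-26832, 2) = 719956224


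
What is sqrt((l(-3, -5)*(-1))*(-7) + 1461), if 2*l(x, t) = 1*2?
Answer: 2*sqrt(367) ≈ 38.315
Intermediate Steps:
l(x, t) = 1 (l(x, t) = (1*2)/2 = (1/2)*2 = 1)
sqrt((l(-3, -5)*(-1))*(-7) + 1461) = sqrt((1*(-1))*(-7) + 1461) = sqrt(-1*(-7) + 1461) = sqrt(7 + 1461) = sqrt(1468) = 2*sqrt(367)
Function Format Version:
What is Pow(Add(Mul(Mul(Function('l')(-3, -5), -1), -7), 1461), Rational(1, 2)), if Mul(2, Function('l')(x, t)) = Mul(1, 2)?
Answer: Mul(2, Pow(367, Rational(1, 2))) ≈ 38.315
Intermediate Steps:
Function('l')(x, t) = 1 (Function('l')(x, t) = Mul(Rational(1, 2), Mul(1, 2)) = Mul(Rational(1, 2), 2) = 1)
Pow(Add(Mul(Mul(Function('l')(-3, -5), -1), -7), 1461), Rational(1, 2)) = Pow(Add(Mul(Mul(1, -1), -7), 1461), Rational(1, 2)) = Pow(Add(Mul(-1, -7), 1461), Rational(1, 2)) = Pow(Add(7, 1461), Rational(1, 2)) = Pow(1468, Rational(1, 2)) = Mul(2, Pow(367, Rational(1, 2)))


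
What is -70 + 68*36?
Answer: 2378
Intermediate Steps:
-70 + 68*36 = -70 + 2448 = 2378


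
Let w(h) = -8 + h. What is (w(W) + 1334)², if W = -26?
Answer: 1690000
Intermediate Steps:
(w(W) + 1334)² = ((-8 - 26) + 1334)² = (-34 + 1334)² = 1300² = 1690000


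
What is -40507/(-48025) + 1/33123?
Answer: 1341761386/1590732075 ≈ 0.84349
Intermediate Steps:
-40507/(-48025) + 1/33123 = -40507*(-1/48025) + 1/33123 = 40507/48025 + 1/33123 = 1341761386/1590732075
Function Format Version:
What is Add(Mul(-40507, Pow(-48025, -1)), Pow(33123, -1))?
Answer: Rational(1341761386, 1590732075) ≈ 0.84349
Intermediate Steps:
Add(Mul(-40507, Pow(-48025, -1)), Pow(33123, -1)) = Add(Mul(-40507, Rational(-1, 48025)), Rational(1, 33123)) = Add(Rational(40507, 48025), Rational(1, 33123)) = Rational(1341761386, 1590732075)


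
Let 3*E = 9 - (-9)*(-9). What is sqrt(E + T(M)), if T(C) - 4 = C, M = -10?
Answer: I*sqrt(30) ≈ 5.4772*I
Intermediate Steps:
T(C) = 4 + C
E = -24 (E = (9 - (-9)*(-9))/3 = (9 - 9*9)/3 = (9 - 81)/3 = (1/3)*(-72) = -24)
sqrt(E + T(M)) = sqrt(-24 + (4 - 10)) = sqrt(-24 - 6) = sqrt(-30) = I*sqrt(30)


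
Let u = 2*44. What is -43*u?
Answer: -3784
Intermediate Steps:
u = 88
-43*u = -43*88 = -3784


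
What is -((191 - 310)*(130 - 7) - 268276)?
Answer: 282913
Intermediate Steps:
-((191 - 310)*(130 - 7) - 268276) = -(-119*123 - 268276) = -(-14637 - 268276) = -1*(-282913) = 282913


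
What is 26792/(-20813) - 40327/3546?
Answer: -934330283/73802898 ≈ -12.660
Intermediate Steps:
26792/(-20813) - 40327/3546 = 26792*(-1/20813) - 40327*1/3546 = -26792/20813 - 40327/3546 = -934330283/73802898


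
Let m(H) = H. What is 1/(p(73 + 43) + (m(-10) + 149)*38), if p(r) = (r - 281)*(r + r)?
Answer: -1/32998 ≈ -3.0305e-5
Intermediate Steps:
p(r) = 2*r*(-281 + r) (p(r) = (-281 + r)*(2*r) = 2*r*(-281 + r))
1/(p(73 + 43) + (m(-10) + 149)*38) = 1/(2*(73 + 43)*(-281 + (73 + 43)) + (-10 + 149)*38) = 1/(2*116*(-281 + 116) + 139*38) = 1/(2*116*(-165) + 5282) = 1/(-38280 + 5282) = 1/(-32998) = -1/32998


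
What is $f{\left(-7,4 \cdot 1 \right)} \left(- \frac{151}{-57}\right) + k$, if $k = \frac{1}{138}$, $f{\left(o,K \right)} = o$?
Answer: $- \frac{16201}{874} \approx -18.537$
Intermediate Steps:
$k = \frac{1}{138} \approx 0.0072464$
$f{\left(-7,4 \cdot 1 \right)} \left(- \frac{151}{-57}\right) + k = - 7 \left(- \frac{151}{-57}\right) + \frac{1}{138} = - 7 \left(\left(-151\right) \left(- \frac{1}{57}\right)\right) + \frac{1}{138} = \left(-7\right) \frac{151}{57} + \frac{1}{138} = - \frac{1057}{57} + \frac{1}{138} = - \frac{16201}{874}$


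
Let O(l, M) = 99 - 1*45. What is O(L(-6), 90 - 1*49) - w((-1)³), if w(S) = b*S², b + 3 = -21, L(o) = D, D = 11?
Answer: 78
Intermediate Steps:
L(o) = 11
b = -24 (b = -3 - 21 = -24)
O(l, M) = 54 (O(l, M) = 99 - 45 = 54)
w(S) = -24*S²
O(L(-6), 90 - 1*49) - w((-1)³) = 54 - (-24)*((-1)³)² = 54 - (-24)*(-1)² = 54 - (-24) = 54 - 1*(-24) = 54 + 24 = 78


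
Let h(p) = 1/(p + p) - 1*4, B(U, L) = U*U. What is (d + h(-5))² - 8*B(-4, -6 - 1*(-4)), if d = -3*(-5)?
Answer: -919/100 ≈ -9.1900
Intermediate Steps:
B(U, L) = U²
h(p) = -4 + 1/(2*p) (h(p) = 1/(2*p) - 4 = -4 + 1/(2*p))
d = 15
(d + h(-5))² - 8*B(-4, -6 - 1*(-4)) = (15 + (-4 + (½)/(-5)))² - 8*(-4)² = (15 + (-4 + (½)*(-⅕)))² - 8*16 = (15 + (-4 - ⅒))² - 128 = (15 - 41/10)² - 128 = (109/10)² - 128 = 11881/100 - 128 = -919/100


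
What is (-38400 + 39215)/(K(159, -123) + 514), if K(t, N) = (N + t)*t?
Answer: 815/6238 ≈ 0.13065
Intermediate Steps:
K(t, N) = t*(N + t)
(-38400 + 39215)/(K(159, -123) + 514) = (-38400 + 39215)/(159*(-123 + 159) + 514) = 815/(159*36 + 514) = 815/(5724 + 514) = 815/6238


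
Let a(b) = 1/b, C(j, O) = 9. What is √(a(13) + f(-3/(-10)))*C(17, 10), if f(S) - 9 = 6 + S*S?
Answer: 9*√256321/130 ≈ 35.050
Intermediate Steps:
f(S) = 15 + S² (f(S) = 9 + (6 + S*S) = 9 + (6 + S²) = 15 + S²)
√(a(13) + f(-3/(-10)))*C(17, 10) = √(1/13 + (15 + (-3/(-10))²))*9 = √(1/13 + (15 + (-3*(-⅒))²))*9 = √(1/13 + (15 + (3/10)²))*9 = √(1/13 + (15 + 9/100))*9 = √(1/13 + 1509/100)*9 = √(19717/1300)*9 = (√256321/130)*9 = 9*√256321/130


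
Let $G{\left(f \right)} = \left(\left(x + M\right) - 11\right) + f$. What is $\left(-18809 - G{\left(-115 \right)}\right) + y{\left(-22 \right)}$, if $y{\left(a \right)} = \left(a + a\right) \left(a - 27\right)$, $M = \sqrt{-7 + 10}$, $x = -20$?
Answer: $-16507 - \sqrt{3} \approx -16509.0$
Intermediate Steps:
$M = \sqrt{3} \approx 1.732$
$y{\left(a \right)} = 2 a \left(-27 + a\right)$
$G{\left(f \right)} = -31 + f + \sqrt{3}$ ($G{\left(f \right)} = \left(\left(-20 + \sqrt{3}\right) - 11\right) + f = \left(-31 + \sqrt{3}\right) + f = -31 + f + \sqrt{3}$)
$\left(-18809 - G{\left(-115 \right)}\right) + y{\left(-22 \right)} = \left(-18809 - \left(-31 - 115 + \sqrt{3}\right)\right) + 2 \left(-22\right) \left(-27 - 22\right) = \left(-18809 - \left(-146 + \sqrt{3}\right)\right) + 2 \left(-22\right) \left(-49\right) = \left(-18809 + \left(146 - \sqrt{3}\right)\right) + 2156 = \left(-18663 - \sqrt{3}\right) + 2156 = -16507 - \sqrt{3}$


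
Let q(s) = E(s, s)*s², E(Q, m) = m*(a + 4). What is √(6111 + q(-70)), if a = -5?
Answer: √349111 ≈ 590.86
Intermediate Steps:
E(Q, m) = -m (E(Q, m) = m*(-5 + 4) = m*(-1) = -m)
q(s) = -s³ (q(s) = (-s)*s² = -s³)
√(6111 + q(-70)) = √(6111 - 1*(-70)³) = √(6111 - 1*(-343000)) = √(6111 + 343000) = √349111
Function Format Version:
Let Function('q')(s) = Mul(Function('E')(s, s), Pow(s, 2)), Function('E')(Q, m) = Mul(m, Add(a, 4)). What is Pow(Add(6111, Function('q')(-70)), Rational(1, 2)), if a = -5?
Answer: Pow(349111, Rational(1, 2)) ≈ 590.86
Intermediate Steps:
Function('E')(Q, m) = Mul(-1, m) (Function('E')(Q, m) = Mul(m, Add(-5, 4)) = Mul(m, -1) = Mul(-1, m))
Function('q')(s) = Mul(-1, Pow(s, 3)) (Function('q')(s) = Mul(Mul(-1, s), Pow(s, 2)) = Mul(-1, Pow(s, 3)))
Pow(Add(6111, Function('q')(-70)), Rational(1, 2)) = Pow(Add(6111, Mul(-1, Pow(-70, 3))), Rational(1, 2)) = Pow(Add(6111, Mul(-1, -343000)), Rational(1, 2)) = Pow(Add(6111, 343000), Rational(1, 2)) = Pow(349111, Rational(1, 2))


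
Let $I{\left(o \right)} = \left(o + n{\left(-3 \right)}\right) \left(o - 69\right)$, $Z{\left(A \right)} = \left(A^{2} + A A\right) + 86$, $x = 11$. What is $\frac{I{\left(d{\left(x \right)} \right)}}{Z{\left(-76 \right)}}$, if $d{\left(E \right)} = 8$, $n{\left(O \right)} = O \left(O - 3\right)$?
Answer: $- \frac{793}{5819} \approx -0.13628$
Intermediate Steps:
$n{\left(O \right)} = O \left(-3 + O\right)$
$Z{\left(A \right)} = 86 + 2 A^{2}$ ($Z{\left(A \right)} = \left(A^{2} + A^{2}\right) + 86 = 2 A^{2} + 86 = 86 + 2 A^{2}$)
$I{\left(o \right)} = \left(-69 + o\right) \left(18 + o\right)$ ($I{\left(o \right)} = \left(o - 3 \left(-3 - 3\right)\right) \left(o - 69\right) = \left(o - -18\right) \left(-69 + o\right) = \left(o + 18\right) \left(-69 + o\right) = \left(18 + o\right) \left(-69 + o\right) = \left(-69 + o\right) \left(18 + o\right)$)
$\frac{I{\left(d{\left(x \right)} \right)}}{Z{\left(-76 \right)}} = \frac{-1242 + 8^{2} - 408}{86 + 2 \left(-76\right)^{2}} = \frac{-1242 + 64 - 408}{86 + 2 \cdot 5776} = - \frac{1586}{86 + 11552} = - \frac{1586}{11638} = \left(-1586\right) \frac{1}{11638} = - \frac{793}{5819}$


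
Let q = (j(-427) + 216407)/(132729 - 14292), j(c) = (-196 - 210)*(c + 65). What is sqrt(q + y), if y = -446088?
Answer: I*sqrt(6257377411076649)/118437 ≈ 667.9*I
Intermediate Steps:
j(c) = -26390 - 406*c (j(c) = -406*(65 + c) = -26390 - 406*c)
q = 363379/118437 (q = ((-26390 - 406*(-427)) + 216407)/(132729 - 14292) = ((-26390 + 173362) + 216407)/118437 = (146972 + 216407)*(1/118437) = 363379*(1/118437) = 363379/118437 ≈ 3.0681)
sqrt(q + y) = sqrt(363379/118437 - 446088) = sqrt(-52832961077/118437) = I*sqrt(6257377411076649)/118437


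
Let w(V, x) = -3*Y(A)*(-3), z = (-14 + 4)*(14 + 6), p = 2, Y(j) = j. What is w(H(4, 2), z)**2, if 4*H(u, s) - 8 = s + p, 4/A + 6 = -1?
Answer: 1296/49 ≈ 26.449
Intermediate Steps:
A = -4/7 (A = 4/(-6 - 1) = 4/(-7) = 4*(-1/7) = -4/7 ≈ -0.57143)
z = -200 (z = -10*20 = -200)
H(u, s) = 5/2 + s/4 (H(u, s) = 2 + (s + 2)/4 = 2 + (2 + s)/4 = 2 + (1/2 + s/4) = 5/2 + s/4)
w(V, x) = -36/7 (w(V, x) = -3*(-4/7)*(-3) = (12/7)*(-3) = -36/7)
w(H(4, 2), z)**2 = (-36/7)**2 = 1296/49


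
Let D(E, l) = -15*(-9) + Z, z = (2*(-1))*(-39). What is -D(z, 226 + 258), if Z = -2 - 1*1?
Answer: -132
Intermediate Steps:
Z = -3 (Z = -2 - 1 = -3)
z = 78 (z = -2*(-39) = 78)
D(E, l) = 132 (D(E, l) = -15*(-9) - 3 = 135 - 3 = 132)
-D(z, 226 + 258) = -1*132 = -132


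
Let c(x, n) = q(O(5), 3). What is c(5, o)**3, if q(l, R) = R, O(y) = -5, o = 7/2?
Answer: 27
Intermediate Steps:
o = 7/2 (o = 7*(1/2) = 7/2 ≈ 3.5000)
c(x, n) = 3
c(5, o)**3 = 3**3 = 27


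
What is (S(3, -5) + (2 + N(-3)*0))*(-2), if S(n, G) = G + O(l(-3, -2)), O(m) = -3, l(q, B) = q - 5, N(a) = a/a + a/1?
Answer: 12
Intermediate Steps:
N(a) = 1 + a (N(a) = 1 + a*1 = 1 + a)
l(q, B) = -5 + q
S(n, G) = -3 + G (S(n, G) = G - 3 = -3 + G)
(S(3, -5) + (2 + N(-3)*0))*(-2) = ((-3 - 5) + (2 + (1 - 3)*0))*(-2) = (-8 + (2 - 2*0))*(-2) = (-8 + (2 + 0))*(-2) = (-8 + 2)*(-2) = -6*(-2) = 12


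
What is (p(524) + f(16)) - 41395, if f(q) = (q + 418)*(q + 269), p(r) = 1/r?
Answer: 43122581/524 ≈ 82295.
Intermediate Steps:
f(q) = (269 + q)*(418 + q) (f(q) = (418 + q)*(269 + q) = (269 + q)*(418 + q))
(p(524) + f(16)) - 41395 = (1/524 + (112442 + 16**2 + 687*16)) - 41395 = (1/524 + (112442 + 256 + 10992)) - 41395 = (1/524 + 123690) - 41395 = 64813561/524 - 41395 = 43122581/524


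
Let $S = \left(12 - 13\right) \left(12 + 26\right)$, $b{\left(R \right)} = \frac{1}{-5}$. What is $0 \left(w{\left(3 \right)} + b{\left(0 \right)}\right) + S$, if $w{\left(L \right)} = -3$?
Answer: $-38$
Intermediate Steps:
$b{\left(R \right)} = - \frac{1}{5}$
$S = -38$ ($S = \left(-1\right) 38 = -38$)
$0 \left(w{\left(3 \right)} + b{\left(0 \right)}\right) + S = 0 \left(-3 - \frac{1}{5}\right) - 38 = 0 \left(- \frac{16}{5}\right) - 38 = 0 - 38 = -38$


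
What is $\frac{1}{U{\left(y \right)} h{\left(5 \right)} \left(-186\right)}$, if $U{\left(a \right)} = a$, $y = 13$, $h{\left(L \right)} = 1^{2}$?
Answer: $- \frac{1}{2418} \approx -0.00041356$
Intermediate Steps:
$h{\left(L \right)} = 1$
$\frac{1}{U{\left(y \right)} h{\left(5 \right)} \left(-186\right)} = \frac{1}{13 \cdot 1 \left(-186\right)} = \frac{1}{13 \left(-186\right)} = \frac{1}{-2418} = - \frac{1}{2418}$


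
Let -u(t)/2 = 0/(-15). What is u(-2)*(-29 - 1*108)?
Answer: 0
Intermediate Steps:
u(t) = 0 (u(t) = -0/(-15) = -0*(-1)/15 = -2*0 = 0)
u(-2)*(-29 - 1*108) = 0*(-29 - 1*108) = 0*(-29 - 108) = 0*(-137) = 0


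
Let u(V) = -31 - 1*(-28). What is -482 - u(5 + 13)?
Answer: -479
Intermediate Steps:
u(V) = -3 (u(V) = -31 + 28 = -3)
-482 - u(5 + 13) = -482 - 1*(-3) = -482 + 3 = -479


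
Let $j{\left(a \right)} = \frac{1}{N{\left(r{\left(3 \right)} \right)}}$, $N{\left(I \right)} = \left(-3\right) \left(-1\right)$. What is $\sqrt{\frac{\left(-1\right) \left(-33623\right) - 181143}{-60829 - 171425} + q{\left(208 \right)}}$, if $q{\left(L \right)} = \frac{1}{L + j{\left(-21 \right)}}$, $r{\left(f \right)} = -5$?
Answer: $\frac{\sqrt{599323460043}}{967725} \approx 0.79998$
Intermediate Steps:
$N{\left(I \right)} = 3$
$j{\left(a \right)} = \frac{1}{3}$
$q{\left(L \right)} = \frac{1}{\frac{1}{3} + L}$ ($q{\left(L \right)} = \frac{1}{L + \frac{1}{3}} = \frac{1}{\frac{1}{3} + L}$)
$\sqrt{\frac{\left(-1\right) \left(-33623\right) - 181143}{-60829 - 171425} + q{\left(208 \right)}} = \sqrt{\frac{\left(-1\right) \left(-33623\right) - 181143}{-60829 - 171425} + \frac{3}{1 + 3 \cdot 208}} = \sqrt{\frac{33623 - 181143}{-232254} + \frac{3}{1 + 624}} = \sqrt{\left(-147520\right) \left(- \frac{1}{232254}\right) + \frac{3}{625}} = \sqrt{\frac{73760}{116127} + 3 \cdot \frac{1}{625}} = \sqrt{\frac{73760}{116127} + \frac{3}{625}} = \sqrt{\frac{46448381}{72579375}} = \frac{\sqrt{599323460043}}{967725}$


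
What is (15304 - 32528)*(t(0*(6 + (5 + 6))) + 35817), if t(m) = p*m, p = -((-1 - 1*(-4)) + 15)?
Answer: -616912008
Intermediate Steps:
p = -18 (p = -((-1 + 4) + 15) = -(3 + 15) = -1*18 = -18)
t(m) = -18*m
(15304 - 32528)*(t(0*(6 + (5 + 6))) + 35817) = (15304 - 32528)*(-0*(6 + (5 + 6)) + 35817) = -17224*(-0*(6 + 11) + 35817) = -17224*(-0*17 + 35817) = -17224*(-18*0 + 35817) = -17224*(0 + 35817) = -17224*35817 = -616912008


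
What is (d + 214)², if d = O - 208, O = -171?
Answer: 27225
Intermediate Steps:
d = -379 (d = -171 - 208 = -379)
(d + 214)² = (-379 + 214)² = (-165)² = 27225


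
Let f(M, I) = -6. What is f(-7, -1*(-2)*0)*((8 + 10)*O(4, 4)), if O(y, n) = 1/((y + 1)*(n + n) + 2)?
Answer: -18/7 ≈ -2.5714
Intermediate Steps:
O(y, n) = 1/(2 + 2*n*(1 + y)) (O(y, n) = 1/((1 + y)*(2*n) + 2) = 1/(2*n*(1 + y) + 2) = 1/(2 + 2*n*(1 + y)))
f(-7, -1*(-2)*0)*((8 + 10)*O(4, 4)) = -6*(8 + 10)*1/(2*(1 + 4 + 4*4)) = -108*1/(2*(1 + 4 + 16)) = -108*(½)/21 = -108*(½)*(1/21) = -108/42 = -6*3/7 = -18/7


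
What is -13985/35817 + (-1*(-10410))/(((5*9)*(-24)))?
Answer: -4310653/429804 ≈ -10.029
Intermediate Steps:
-13985/35817 + (-1*(-10410))/(((5*9)*(-24))) = -13985*1/35817 + 10410/((45*(-24))) = -13985/35817 + 10410/(-1080) = -13985/35817 + 10410*(-1/1080) = -13985/35817 - 347/36 = -4310653/429804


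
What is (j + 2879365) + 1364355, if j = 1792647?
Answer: 6036367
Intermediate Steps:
(j + 2879365) + 1364355 = (1792647 + 2879365) + 1364355 = 4672012 + 1364355 = 6036367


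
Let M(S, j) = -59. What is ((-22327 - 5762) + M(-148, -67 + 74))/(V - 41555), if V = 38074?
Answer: 28148/3481 ≈ 8.0862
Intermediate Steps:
((-22327 - 5762) + M(-148, -67 + 74))/(V - 41555) = ((-22327 - 5762) - 59)/(38074 - 41555) = (-28089 - 59)/(-3481) = -28148*(-1/3481) = 28148/3481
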